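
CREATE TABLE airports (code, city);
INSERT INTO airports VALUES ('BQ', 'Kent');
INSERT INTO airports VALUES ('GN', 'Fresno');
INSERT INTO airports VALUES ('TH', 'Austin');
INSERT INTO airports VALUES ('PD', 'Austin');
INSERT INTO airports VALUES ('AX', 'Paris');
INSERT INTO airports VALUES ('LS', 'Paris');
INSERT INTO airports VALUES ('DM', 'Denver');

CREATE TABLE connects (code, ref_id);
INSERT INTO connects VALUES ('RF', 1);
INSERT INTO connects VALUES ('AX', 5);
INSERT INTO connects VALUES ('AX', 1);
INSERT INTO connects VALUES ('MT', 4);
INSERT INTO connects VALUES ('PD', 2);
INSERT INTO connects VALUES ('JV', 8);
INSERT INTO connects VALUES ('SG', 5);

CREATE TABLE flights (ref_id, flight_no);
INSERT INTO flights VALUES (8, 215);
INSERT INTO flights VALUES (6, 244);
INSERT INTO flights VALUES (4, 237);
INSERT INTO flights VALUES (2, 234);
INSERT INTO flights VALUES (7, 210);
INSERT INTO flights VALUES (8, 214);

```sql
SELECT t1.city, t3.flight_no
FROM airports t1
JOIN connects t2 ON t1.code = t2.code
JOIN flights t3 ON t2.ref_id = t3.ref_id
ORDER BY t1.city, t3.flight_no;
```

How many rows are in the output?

1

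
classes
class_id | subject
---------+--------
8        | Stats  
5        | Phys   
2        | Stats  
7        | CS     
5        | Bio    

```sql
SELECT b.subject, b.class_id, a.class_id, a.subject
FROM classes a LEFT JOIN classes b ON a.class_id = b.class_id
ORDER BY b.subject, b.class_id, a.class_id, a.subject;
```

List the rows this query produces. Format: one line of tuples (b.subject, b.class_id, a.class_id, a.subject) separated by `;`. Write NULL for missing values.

(Bio, 5, 5, Bio); (Bio, 5, 5, Phys); (CS, 7, 7, CS); (Phys, 5, 5, Bio); (Phys, 5, 5, Phys); (Stats, 2, 2, Stats); (Stats, 8, 8, Stats)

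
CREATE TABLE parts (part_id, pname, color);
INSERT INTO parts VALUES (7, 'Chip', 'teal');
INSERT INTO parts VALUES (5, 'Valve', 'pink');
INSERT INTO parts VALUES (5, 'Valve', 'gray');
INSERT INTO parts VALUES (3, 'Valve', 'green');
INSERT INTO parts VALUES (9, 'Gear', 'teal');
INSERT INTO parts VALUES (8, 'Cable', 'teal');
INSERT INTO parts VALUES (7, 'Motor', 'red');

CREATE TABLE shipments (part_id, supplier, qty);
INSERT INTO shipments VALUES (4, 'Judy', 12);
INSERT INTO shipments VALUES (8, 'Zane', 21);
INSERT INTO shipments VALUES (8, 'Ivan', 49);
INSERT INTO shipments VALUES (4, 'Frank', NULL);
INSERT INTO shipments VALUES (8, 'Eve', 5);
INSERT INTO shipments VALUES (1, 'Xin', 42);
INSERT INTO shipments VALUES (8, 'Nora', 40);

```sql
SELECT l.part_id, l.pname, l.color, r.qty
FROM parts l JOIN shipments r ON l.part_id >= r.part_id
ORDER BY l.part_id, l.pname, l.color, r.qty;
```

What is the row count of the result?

27

INNER JOIN keeps only pairs where the ON condition holds.
Matching on l.part_id >= r.part_id.
- l row (part_id=7): matches 3 r row(s) → 3 output row(s).
- l row (part_id=5): matches 3 r row(s) → 3 output row(s).
- l row (part_id=5): matches 3 r row(s) → 3 output row(s).
- l row (part_id=3): matches 1 r row(s) → 1 output row(s).
- l row (part_id=9): matches 7 r row(s) → 7 output row(s).
- l row (part_id=8): matches 7 r row(s) → 7 output row(s).
- l row (part_id=7): matches 3 r row(s) → 3 output row(s).
Total: 27 rows.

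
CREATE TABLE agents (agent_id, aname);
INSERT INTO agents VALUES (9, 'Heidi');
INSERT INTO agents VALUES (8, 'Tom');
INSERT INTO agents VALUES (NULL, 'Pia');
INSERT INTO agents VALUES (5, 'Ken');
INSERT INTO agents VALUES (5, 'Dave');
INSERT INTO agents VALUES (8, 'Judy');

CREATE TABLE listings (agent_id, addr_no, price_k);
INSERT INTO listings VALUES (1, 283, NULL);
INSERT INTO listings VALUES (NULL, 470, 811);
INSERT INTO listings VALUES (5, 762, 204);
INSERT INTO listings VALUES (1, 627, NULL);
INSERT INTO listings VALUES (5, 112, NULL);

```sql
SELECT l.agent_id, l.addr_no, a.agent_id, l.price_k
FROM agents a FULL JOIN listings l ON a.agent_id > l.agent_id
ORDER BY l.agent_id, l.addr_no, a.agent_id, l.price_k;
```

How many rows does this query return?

FULL OUTER JOIN keeps every row from both sides; unmatched rows get NULL for the other side's columns.
Matching on a.agent_id > l.agent_id. A NULL in a compared column never satisfies the condition.
- a (agent_id=9) pairs with 4 row(s) of l.
- a (agent_id=8) pairs with 4 row(s) of l.
- a (agent_id=NULL) has no partner → padded with NULL.
- a (agent_id=5) pairs with 2 row(s) of l.
- a (agent_id=5) pairs with 2 row(s) of l.
- a (agent_id=8) pairs with 4 row(s) of l.
- 1 row(s) from l found no a partner → padded with NULL.
Total: 16 matched + 2 padded = 18 rows.

18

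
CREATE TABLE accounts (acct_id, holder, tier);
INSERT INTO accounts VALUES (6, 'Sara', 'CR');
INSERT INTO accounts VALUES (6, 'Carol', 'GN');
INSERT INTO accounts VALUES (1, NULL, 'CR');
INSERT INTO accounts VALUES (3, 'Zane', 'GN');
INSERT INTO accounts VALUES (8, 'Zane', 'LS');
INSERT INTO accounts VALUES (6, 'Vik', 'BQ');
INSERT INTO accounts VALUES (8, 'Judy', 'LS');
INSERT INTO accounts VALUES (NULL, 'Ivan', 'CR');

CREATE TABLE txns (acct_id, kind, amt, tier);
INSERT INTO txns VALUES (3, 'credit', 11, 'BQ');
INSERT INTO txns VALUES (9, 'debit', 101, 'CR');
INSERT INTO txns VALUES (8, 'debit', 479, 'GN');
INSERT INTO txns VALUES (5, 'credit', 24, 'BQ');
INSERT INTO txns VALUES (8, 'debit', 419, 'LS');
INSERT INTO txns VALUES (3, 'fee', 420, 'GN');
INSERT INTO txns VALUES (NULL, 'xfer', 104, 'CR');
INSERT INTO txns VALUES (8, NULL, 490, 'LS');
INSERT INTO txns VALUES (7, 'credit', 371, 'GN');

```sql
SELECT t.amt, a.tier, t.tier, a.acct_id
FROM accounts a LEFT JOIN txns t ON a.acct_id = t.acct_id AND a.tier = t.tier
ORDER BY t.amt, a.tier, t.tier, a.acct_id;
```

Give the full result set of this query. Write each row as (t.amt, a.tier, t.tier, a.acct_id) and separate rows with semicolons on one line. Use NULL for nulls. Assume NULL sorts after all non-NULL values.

(419, LS, LS, 8); (419, LS, LS, 8); (420, GN, GN, 3); (490, LS, LS, 8); (490, LS, LS, 8); (NULL, BQ, NULL, 6); (NULL, CR, NULL, 1); (NULL, CR, NULL, 6); (NULL, CR, NULL, NULL); (NULL, GN, NULL, 6)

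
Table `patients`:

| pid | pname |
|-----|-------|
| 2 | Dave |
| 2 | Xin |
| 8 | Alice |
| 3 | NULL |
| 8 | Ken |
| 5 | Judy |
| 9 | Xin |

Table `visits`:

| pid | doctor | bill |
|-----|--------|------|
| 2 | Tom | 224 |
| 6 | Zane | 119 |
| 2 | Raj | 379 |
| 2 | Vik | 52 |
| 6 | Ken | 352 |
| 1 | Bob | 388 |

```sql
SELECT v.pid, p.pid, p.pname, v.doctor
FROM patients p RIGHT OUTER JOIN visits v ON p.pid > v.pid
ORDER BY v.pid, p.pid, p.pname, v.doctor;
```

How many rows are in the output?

RIGHT JOIN keeps every row from `visits`; unmatched rows get NULL for `patients`'s columns.
Matching on p.pid > v.pid.
- p row (pid=2): matches 1 v row(s) → 1 output row(s).
- p row (pid=2): matches 1 v row(s) → 1 output row(s).
- p row (pid=8): matches 6 v row(s) → 6 output row(s).
- p row (pid=3): matches 4 v row(s) → 4 output row(s).
- p row (pid=8): matches 6 v row(s) → 6 output row(s).
- p row (pid=5): matches 4 v row(s) → 4 output row(s).
- p row (pid=9): matches 6 v row(s) → 6 output row(s).
- every v row matched at least one p row.
Total: 28 rows.

28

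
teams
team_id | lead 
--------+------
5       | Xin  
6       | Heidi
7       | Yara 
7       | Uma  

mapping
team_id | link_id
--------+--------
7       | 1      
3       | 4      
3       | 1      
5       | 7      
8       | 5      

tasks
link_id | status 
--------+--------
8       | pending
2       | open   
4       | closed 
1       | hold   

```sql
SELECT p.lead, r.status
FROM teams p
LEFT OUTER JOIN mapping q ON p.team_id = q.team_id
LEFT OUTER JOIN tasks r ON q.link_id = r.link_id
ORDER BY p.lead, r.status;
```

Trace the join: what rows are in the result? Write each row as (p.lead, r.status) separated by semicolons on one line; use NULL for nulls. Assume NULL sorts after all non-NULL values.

(Heidi, NULL); (Uma, hold); (Xin, NULL); (Yara, hold)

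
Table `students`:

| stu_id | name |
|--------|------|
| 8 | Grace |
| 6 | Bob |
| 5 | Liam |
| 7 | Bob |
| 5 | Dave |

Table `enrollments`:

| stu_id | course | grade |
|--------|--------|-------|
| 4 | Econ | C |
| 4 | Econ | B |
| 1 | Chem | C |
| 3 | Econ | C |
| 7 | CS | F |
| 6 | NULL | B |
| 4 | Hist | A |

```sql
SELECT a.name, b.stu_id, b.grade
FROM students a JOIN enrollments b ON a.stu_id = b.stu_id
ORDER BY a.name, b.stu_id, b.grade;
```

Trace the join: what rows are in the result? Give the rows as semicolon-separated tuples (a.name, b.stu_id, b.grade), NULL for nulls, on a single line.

(Bob, 6, B); (Bob, 7, F)

INNER JOIN keeps only pairs where the ON condition holds.
Matching on a.stu_id = b.stu_id.
- a[0] stu_id=8 → no match; dropped.
- a[1] stu_id=6 → 1 match(es) in b → 1 row(s).
- a[2] stu_id=5 → no match; dropped.
- a[3] stu_id=7 → 1 match(es) in b → 1 row(s).
- a[4] stu_id=5 → no match; dropped.
After projecting and ordering:
a.name | b.stu_id | b.grade
Bob | 6 | B
Bob | 7 | F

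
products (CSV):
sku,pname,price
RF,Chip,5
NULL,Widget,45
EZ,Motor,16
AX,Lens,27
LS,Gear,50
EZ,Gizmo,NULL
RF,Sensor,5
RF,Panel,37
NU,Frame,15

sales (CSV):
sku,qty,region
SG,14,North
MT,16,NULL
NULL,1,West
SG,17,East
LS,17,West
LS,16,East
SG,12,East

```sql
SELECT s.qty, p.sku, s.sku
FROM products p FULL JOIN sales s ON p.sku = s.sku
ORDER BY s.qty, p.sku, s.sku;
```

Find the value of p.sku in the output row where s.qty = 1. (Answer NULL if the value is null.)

FULL OUTER JOIN keeps every row from both sides; unmatched rows get NULL for the other side's columns.
Matching on p.sku = s.sku. A NULL in a compared column never satisfies the condition.
Matched pairs: 2; unmatched p rows kept: 8; unmatched s rows kept: 5.

NULL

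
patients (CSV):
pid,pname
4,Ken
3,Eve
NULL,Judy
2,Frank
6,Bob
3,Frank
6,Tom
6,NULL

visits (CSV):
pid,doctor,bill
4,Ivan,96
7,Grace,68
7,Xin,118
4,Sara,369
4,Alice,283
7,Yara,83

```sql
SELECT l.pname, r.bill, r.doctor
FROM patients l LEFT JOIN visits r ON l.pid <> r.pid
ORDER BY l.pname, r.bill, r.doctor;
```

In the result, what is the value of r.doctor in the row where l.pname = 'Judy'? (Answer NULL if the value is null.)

NULL

LEFT JOIN keeps every row from `patients`; unmatched rows get NULL for `visits`'s columns.
Matching on l.pid <> r.pid. A NULL in a compared column never satisfies the condition.
Matched pairs: 39; unmatched l rows kept: 1.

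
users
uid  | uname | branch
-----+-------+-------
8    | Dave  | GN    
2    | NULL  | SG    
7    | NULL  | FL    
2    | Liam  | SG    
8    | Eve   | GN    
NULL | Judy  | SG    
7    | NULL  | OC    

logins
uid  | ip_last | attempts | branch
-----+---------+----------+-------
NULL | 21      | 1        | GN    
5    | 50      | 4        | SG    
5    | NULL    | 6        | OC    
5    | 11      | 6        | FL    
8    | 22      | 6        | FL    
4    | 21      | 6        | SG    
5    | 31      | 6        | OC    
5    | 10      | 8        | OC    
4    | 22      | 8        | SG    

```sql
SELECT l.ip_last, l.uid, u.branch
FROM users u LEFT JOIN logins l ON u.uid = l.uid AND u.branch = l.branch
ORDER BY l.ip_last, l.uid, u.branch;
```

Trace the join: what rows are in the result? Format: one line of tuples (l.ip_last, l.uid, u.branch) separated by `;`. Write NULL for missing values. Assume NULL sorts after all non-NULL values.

(NULL, NULL, FL); (NULL, NULL, GN); (NULL, NULL, GN); (NULL, NULL, OC); (NULL, NULL, SG); (NULL, NULL, SG); (NULL, NULL, SG)

LEFT JOIN keeps every row from `users`; unmatched rows get NULL for `logins`'s columns.
Matching on u.uid = l.uid AND u.branch = l.branch. A NULL in a compared column never satisfies the condition.
Matched pairs: 0; unmatched u rows kept: 7.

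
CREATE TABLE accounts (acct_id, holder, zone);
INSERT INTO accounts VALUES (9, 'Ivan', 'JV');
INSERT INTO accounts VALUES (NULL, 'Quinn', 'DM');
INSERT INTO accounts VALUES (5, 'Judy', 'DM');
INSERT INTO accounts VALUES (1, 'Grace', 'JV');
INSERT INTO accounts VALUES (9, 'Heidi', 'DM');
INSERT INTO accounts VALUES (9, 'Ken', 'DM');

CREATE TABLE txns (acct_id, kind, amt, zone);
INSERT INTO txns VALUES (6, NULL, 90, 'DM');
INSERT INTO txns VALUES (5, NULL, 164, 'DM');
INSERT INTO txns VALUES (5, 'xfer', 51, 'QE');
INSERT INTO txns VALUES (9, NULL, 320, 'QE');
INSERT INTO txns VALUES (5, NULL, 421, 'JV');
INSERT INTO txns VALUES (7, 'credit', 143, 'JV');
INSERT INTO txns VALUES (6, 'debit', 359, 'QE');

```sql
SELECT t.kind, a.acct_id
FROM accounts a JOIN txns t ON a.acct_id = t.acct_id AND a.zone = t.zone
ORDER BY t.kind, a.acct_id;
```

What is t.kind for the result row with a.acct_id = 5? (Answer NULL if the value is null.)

INNER JOIN keeps only pairs where the ON condition holds.
Matching on a.acct_id = t.acct_id AND a.zone = t.zone. A NULL in a compared column never satisfies the condition.
- a[0] acct_id=9, zone=JV → no match; dropped.
- a[1] acct_id=NULL, zone=DM → no match; dropped.
- a[2] acct_id=5, zone=DM → 1 match(es) in t → 1 row(s).
- a[3] acct_id=1, zone=JV → no match; dropped.
- a[4] acct_id=9, zone=DM → no match; dropped.
- a[5] acct_id=9, zone=DM → no match; dropped.

NULL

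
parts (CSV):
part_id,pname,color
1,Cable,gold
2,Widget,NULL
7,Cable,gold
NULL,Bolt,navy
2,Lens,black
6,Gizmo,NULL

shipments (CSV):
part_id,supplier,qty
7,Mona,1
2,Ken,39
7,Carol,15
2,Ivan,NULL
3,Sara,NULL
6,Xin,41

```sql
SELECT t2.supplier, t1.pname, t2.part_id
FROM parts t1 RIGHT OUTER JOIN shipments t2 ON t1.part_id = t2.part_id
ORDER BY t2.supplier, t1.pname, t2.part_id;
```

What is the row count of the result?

8

RIGHT JOIN keeps every row from `shipments`; unmatched rows get NULL for `parts`'s columns.
Matching on t1.part_id = t2.part_id. A NULL in a compared column never satisfies the condition.
Matched pairs: 7; unmatched t2 rows kept: 1.
Total: 7 matched + 1 padded = 8 rows.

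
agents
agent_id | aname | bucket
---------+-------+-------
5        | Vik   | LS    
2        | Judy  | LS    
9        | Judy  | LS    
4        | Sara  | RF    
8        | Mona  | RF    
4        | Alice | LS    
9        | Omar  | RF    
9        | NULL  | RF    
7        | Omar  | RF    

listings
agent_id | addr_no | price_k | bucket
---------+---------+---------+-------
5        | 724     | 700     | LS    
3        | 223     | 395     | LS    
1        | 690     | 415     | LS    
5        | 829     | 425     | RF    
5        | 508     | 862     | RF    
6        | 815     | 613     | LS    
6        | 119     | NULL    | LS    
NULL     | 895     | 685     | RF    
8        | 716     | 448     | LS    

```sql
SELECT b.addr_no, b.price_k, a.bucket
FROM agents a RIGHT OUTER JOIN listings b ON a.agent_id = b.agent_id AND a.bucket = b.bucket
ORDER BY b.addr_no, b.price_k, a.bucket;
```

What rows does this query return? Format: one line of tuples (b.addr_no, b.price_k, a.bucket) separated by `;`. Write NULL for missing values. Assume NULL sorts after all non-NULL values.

(119, NULL, NULL); (223, 395, NULL); (508, 862, NULL); (690, 415, NULL); (716, 448, NULL); (724, 700, LS); (815, 613, NULL); (829, 425, NULL); (895, 685, NULL)

RIGHT JOIN keeps every row from `listings`; unmatched rows get NULL for `agents`'s columns.
Matching on a.agent_id = b.agent_id AND a.bucket = b.bucket. A NULL in a compared column never satisfies the condition.
Matched pairs: 1; unmatched b rows kept: 8.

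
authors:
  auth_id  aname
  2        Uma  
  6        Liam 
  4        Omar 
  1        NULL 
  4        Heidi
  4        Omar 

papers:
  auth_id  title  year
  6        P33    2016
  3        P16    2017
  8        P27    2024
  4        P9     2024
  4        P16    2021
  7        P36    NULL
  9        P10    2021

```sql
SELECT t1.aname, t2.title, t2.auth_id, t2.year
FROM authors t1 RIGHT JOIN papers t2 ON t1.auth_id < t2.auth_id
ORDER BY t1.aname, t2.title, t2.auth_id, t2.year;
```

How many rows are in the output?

29

RIGHT JOIN keeps every row from `papers`; unmatched rows get NULL for `authors`'s columns.
Matching on t1.auth_id < t2.auth_id.
- t1 (auth_id=2) pairs with 7 row(s) of t2.
- t1 (auth_id=6) pairs with 3 row(s) of t2.
- t1 (auth_id=4) pairs with 4 row(s) of t2.
- t1 (auth_id=1) pairs with 7 row(s) of t2.
- t1 (auth_id=4) pairs with 4 row(s) of t2.
- t1 (auth_id=4) pairs with 4 row(s) of t2.
- every t2 row matched at least one t1 row.
Total: 29 rows.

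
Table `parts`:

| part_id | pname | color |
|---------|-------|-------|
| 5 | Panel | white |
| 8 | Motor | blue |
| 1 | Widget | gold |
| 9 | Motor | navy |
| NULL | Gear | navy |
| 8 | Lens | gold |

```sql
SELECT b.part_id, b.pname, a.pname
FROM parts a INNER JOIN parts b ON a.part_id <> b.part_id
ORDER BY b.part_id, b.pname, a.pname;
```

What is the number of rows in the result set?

INNER JOIN keeps only pairs where the ON condition holds.
Matching on a.part_id <> b.part_id. A NULL in a compared column never satisfies the condition.
- a[0] part_id=5 → 4 match(es) in b → 4 row(s).
- a[1] part_id=8 → 3 match(es) in b → 3 row(s).
- a[2] part_id=1 → 4 match(es) in b → 4 row(s).
- a[3] part_id=9 → 4 match(es) in b → 4 row(s).
- a[4] part_id=NULL → no match; dropped.
- a[5] part_id=8 → 3 match(es) in b → 3 row(s).
Total: 18 rows.

18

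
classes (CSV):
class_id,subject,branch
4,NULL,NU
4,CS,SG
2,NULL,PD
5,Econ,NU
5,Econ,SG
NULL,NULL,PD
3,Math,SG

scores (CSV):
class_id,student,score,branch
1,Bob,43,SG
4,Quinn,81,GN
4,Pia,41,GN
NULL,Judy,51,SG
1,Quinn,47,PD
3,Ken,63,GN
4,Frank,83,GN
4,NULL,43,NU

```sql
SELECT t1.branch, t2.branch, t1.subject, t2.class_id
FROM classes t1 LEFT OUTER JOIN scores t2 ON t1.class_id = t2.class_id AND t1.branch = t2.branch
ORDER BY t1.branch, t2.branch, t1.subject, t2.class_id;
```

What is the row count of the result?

LEFT JOIN keeps every row from `classes`; unmatched rows get NULL for `scores`'s columns.
Matching on t1.class_id = t2.class_id AND t1.branch = t2.branch. A NULL in a compared column never satisfies the condition.
- t1[0] class_id=4, branch=NU → 1 match(es) in t2 → 1 row(s).
- t1[1] class_id=4, branch=SG → no match; kept with NULLs on the t2 side.
- t1[2] class_id=2, branch=PD → no match; kept with NULLs on the t2 side.
- t1[3] class_id=5, branch=NU → no match; kept with NULLs on the t2 side.
- t1[4] class_id=5, branch=SG → no match; kept with NULLs on the t2 side.
- t1[5] class_id=NULL, branch=PD → no match; kept with NULLs on the t2 side.
- t1[6] class_id=3, branch=SG → no match; kept with NULLs on the t2 side.
Total: 1 matched + 6 padded = 7 rows.

7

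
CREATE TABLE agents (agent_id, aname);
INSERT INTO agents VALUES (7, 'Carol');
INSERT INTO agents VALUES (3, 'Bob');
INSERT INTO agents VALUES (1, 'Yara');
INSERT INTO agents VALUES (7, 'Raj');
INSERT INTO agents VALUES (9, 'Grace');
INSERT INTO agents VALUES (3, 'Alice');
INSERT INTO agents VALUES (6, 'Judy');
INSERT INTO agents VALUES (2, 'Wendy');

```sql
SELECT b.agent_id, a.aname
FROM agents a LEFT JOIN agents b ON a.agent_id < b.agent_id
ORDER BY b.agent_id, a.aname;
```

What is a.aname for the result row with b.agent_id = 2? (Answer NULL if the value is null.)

LEFT JOIN keeps every row from `agents a`; unmatched rows get NULL for `agents b`'s columns.
Matching on a.agent_id < b.agent_id.
- a[0] agent_id=7 → 1 match(es) in b → 1 row(s).
- a[1] agent_id=3 → 4 match(es) in b → 4 row(s).
- a[2] agent_id=1 → 7 match(es) in b → 7 row(s).
- a[3] agent_id=7 → 1 match(es) in b → 1 row(s).
- a[4] agent_id=9 → no match; kept with NULLs on the b side.
- a[5] agent_id=3 → 4 match(es) in b → 4 row(s).
- a[6] agent_id=6 → 3 match(es) in b → 3 row(s).
- a[7] agent_id=2 → 6 match(es) in b → 6 row(s).

Yara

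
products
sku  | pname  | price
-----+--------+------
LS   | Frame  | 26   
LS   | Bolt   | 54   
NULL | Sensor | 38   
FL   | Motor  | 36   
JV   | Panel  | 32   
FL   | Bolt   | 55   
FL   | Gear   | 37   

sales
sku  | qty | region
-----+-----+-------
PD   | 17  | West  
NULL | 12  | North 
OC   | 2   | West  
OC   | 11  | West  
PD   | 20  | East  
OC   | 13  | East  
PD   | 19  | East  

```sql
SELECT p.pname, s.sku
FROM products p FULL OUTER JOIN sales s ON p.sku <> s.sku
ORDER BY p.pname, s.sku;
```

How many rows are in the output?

FULL OUTER JOIN keeps every row from both sides; unmatched rows get NULL for the other side's columns.
Matching on p.sku <> s.sku. A NULL in a compared column never satisfies the condition.
- p[0] sku=LS → 6 match(es) in s → 6 row(s).
- p[1] sku=LS → 6 match(es) in s → 6 row(s).
- p[2] sku=NULL → no match; kept with NULLs on the s side.
- p[3] sku=FL → 6 match(es) in s → 6 row(s).
- p[4] sku=JV → 6 match(es) in s → 6 row(s).
- p[5] sku=FL → 6 match(es) in s → 6 row(s).
- p[6] sku=FL → 6 match(es) in s → 6 row(s).
- 1 row(s) from s found no p partner → padded with NULL.
Total: 36 matched + 2 padded = 38 rows.

38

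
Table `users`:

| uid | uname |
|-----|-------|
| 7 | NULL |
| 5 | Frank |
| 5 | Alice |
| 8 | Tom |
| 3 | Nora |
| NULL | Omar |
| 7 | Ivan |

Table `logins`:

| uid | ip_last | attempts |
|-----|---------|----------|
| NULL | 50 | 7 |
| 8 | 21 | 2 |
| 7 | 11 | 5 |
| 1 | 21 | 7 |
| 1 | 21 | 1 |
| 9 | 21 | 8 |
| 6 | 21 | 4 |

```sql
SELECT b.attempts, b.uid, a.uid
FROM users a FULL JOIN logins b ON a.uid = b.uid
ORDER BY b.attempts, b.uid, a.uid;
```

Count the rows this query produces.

12

FULL OUTER JOIN keeps every row from both sides; unmatched rows get NULL for the other side's columns.
Matching on a.uid = b.uid. A NULL in a compared column never satisfies the condition.
Matched pairs: 3; unmatched a rows kept: 4; unmatched b rows kept: 5.
Total: 3 matched + 9 padded = 12 rows.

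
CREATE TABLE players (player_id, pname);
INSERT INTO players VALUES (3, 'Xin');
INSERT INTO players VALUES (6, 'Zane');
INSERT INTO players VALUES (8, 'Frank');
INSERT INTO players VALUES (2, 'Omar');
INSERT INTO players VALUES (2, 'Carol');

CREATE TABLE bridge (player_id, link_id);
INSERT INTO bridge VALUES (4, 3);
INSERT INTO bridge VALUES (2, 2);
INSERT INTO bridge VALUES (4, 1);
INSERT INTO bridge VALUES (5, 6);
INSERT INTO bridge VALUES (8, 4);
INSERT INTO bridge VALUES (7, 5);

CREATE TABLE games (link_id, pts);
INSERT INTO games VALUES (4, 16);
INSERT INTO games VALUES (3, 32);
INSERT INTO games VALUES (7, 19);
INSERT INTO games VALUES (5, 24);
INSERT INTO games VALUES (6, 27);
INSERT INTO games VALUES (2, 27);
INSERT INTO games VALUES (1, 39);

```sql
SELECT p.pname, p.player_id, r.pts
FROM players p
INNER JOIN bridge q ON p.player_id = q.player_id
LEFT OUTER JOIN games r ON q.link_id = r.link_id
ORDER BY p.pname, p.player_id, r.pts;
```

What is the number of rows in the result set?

3

Step 1 — p INNER JOIN q on player_id → 3 row(s).
Then LEFT JOIN `games r` on link_id: each of those 3 rows is kept; rows whose q.link_id has no match in r get NULL for r's columns.
Result: 3 row(s).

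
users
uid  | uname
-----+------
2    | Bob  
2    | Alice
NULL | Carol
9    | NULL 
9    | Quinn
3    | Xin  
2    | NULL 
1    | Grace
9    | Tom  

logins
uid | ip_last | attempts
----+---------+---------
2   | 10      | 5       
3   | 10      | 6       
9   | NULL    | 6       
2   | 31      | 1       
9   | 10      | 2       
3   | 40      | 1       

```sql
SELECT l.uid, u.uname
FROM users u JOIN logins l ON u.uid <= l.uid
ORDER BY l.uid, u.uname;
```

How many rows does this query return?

INNER JOIN keeps only pairs where the ON condition holds.
Matching on u.uid <= l.uid. A NULL in a compared column never satisfies the condition.
- u[0] uid=2 → 6 match(es) in l → 6 row(s).
- u[1] uid=2 → 6 match(es) in l → 6 row(s).
- u[2] uid=NULL → no match; dropped.
- u[3] uid=9 → 2 match(es) in l → 2 row(s).
- u[4] uid=9 → 2 match(es) in l → 2 row(s).
- u[5] uid=3 → 4 match(es) in l → 4 row(s).
- u[6] uid=2 → 6 match(es) in l → 6 row(s).
- u[7] uid=1 → 6 match(es) in l → 6 row(s).
- u[8] uid=9 → 2 match(es) in l → 2 row(s).
Total: 34 rows.

34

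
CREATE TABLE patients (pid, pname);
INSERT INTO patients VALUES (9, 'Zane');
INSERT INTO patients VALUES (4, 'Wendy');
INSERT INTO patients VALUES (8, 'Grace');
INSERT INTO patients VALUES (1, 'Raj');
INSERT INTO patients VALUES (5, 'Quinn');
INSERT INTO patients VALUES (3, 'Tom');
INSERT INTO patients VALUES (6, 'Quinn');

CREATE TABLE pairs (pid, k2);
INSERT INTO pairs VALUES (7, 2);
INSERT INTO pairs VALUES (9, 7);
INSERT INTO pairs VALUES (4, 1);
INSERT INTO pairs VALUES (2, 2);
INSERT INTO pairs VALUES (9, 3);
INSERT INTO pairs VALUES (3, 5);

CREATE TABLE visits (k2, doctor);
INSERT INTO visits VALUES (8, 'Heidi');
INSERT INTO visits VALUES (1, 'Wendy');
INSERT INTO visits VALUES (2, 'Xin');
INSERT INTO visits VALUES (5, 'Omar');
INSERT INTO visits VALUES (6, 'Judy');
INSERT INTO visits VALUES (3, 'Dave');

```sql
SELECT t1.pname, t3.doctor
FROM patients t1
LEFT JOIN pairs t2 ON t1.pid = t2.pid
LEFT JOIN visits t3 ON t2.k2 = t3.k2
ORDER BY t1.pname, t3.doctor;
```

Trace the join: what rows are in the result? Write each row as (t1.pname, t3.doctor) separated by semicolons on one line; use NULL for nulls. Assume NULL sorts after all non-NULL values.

Step 1 — t1 LEFT JOIN t2 on pid → 8 row(s).
Then LEFT JOIN `visits t3` on k2: each of those 8 rows is kept; rows whose t2.k2 has no match in t3 get NULL for t3's columns.

(Grace, NULL); (Quinn, NULL); (Quinn, NULL); (Raj, NULL); (Tom, Omar); (Wendy, Wendy); (Zane, Dave); (Zane, NULL)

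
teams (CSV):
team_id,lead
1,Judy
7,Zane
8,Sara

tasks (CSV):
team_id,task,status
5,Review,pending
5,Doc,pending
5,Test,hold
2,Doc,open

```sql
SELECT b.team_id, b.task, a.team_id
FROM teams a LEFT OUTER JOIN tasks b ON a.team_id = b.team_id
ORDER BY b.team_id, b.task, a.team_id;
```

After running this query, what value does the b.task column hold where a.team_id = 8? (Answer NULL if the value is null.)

LEFT JOIN keeps every row from `teams`; unmatched rows get NULL for `tasks`'s columns.
Matching on a.team_id = b.team_id.
Matched pairs: 0; unmatched a rows kept: 3.

NULL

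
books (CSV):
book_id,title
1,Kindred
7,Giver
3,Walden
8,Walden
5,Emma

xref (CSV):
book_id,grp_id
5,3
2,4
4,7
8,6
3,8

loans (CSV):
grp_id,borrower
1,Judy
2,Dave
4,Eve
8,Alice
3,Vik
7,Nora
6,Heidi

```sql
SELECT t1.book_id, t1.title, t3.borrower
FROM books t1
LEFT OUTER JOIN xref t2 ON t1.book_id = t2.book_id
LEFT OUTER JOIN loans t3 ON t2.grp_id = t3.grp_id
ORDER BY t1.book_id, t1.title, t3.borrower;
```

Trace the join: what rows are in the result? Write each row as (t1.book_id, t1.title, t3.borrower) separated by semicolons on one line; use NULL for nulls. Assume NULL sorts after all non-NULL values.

(1, Kindred, NULL); (3, Walden, Alice); (5, Emma, Vik); (7, Giver, NULL); (8, Walden, Heidi)

Evaluate left to right. First `books t1 LEFT JOIN xref t2` on book_id: 5 row(s).
Then LEFT JOIN `loans t3` on grp_id: each of those 5 rows is kept; rows whose t2.grp_id has no match in t3 get NULL for t3's columns.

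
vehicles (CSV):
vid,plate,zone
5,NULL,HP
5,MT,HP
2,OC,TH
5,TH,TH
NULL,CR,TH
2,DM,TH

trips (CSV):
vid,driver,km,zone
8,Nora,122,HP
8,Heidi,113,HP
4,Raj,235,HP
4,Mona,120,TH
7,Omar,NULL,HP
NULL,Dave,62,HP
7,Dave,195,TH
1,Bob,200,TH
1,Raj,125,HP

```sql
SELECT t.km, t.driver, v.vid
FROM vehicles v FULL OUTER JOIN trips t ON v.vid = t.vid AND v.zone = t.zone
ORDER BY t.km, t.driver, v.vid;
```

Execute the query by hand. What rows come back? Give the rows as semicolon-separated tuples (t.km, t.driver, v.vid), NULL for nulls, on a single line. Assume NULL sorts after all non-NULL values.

FULL OUTER JOIN keeps every row from both sides; unmatched rows get NULL for the other side's columns.
Matching on v.vid = t.vid AND v.zone = t.zone. A NULL in a compared column never satisfies the condition.
- v row (vid=5, zone=HP): no match → kept, t columns NULL.
- v row (vid=5, zone=HP): no match → kept, t columns NULL.
- v row (vid=2, zone=TH): no match → kept, t columns NULL.
- v row (vid=5, zone=TH): no match → kept, t columns NULL.
- v row (vid=NULL, zone=TH): no match → kept, t columns NULL.
- v row (vid=2, zone=TH): no match → kept, t columns NULL.
- plus 9 unmatched t row(s), each kept with NULL v columns.

(62, Dave, NULL); (113, Heidi, NULL); (120, Mona, NULL); (122, Nora, NULL); (125, Raj, NULL); (195, Dave, NULL); (200, Bob, NULL); (235, Raj, NULL); (NULL, Omar, NULL); (NULL, NULL, 2); (NULL, NULL, 2); (NULL, NULL, 5); (NULL, NULL, 5); (NULL, NULL, 5); (NULL, NULL, NULL)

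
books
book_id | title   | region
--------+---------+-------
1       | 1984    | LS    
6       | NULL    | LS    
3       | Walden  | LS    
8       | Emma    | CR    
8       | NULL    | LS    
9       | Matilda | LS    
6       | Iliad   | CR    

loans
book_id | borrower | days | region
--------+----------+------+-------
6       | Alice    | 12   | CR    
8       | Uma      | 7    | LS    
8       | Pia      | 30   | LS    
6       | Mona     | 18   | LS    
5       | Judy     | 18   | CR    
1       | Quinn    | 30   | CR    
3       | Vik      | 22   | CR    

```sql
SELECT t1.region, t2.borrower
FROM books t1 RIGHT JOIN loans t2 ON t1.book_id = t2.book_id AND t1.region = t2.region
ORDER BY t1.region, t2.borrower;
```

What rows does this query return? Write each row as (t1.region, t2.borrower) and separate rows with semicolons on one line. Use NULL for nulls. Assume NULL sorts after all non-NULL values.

RIGHT JOIN keeps every row from `loans`; unmatched rows get NULL for `books`'s columns.
Matching on t1.book_id = t2.book_id AND t1.region = t2.region.
Matched pairs: 4; unmatched t2 rows kept: 3.

(CR, Alice); (LS, Mona); (LS, Pia); (LS, Uma); (NULL, Judy); (NULL, Quinn); (NULL, Vik)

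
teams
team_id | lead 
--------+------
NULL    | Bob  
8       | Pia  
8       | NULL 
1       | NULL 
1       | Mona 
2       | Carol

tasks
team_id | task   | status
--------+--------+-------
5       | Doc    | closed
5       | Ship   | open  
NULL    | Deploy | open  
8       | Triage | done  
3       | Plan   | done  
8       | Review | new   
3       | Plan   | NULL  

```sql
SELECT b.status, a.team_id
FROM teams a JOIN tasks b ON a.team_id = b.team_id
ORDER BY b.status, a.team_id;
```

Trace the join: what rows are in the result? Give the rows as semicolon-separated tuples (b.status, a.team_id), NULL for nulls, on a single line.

INNER JOIN keeps only pairs where the ON condition holds.
Matching on a.team_id = b.team_id. A NULL in a compared column never satisfies the condition.
- a row (team_id=NULL): no match → dropped.
- a row (team_id=8): matches 2 b row(s) → 2 output row(s).
- a row (team_id=8): matches 2 b row(s) → 2 output row(s).
- a row (team_id=1): no match → dropped.
- a row (team_id=1): no match → dropped.
- a row (team_id=2): no match → dropped.
After projecting and ordering:
b.status | a.team_id
done | 8
done | 8
new | 8
new | 8

(done, 8); (done, 8); (new, 8); (new, 8)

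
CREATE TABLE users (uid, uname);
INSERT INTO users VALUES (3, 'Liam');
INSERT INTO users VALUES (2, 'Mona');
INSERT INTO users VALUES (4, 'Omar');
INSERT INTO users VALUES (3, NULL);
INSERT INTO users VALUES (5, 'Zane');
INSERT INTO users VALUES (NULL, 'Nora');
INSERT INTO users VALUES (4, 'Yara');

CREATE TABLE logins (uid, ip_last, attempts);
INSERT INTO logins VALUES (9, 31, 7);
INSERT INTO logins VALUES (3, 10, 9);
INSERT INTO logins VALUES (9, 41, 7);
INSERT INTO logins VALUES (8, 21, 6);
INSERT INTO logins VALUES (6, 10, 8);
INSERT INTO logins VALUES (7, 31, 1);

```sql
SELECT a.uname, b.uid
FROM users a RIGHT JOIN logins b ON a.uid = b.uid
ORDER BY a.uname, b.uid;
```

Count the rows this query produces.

7

RIGHT JOIN keeps every row from `logins`; unmatched rows get NULL for `users`'s columns.
Matching on a.uid = b.uid. A NULL in a compared column never satisfies the condition.
- uid=3: 1 matching b row(s), so 1 row(s) emitted.
- uid=2: no matching b row.
- uid=4: no matching b row.
- uid=3: 1 matching b row(s), so 1 row(s) emitted.
- uid=5: no matching b row.
- uid=NULL: no matching b row.
- uid=4: no matching b row.
- 5 row(s) from b found no a partner → padded with NULL.
Total: 2 matched + 5 padded = 7 rows.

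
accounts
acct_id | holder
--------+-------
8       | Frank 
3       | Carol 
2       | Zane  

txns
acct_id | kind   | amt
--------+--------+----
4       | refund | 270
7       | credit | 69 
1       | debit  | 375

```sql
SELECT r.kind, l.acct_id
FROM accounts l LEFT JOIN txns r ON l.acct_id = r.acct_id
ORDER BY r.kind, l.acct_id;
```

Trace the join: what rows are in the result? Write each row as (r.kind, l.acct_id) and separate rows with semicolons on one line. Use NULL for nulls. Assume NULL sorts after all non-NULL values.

(NULL, 2); (NULL, 3); (NULL, 8)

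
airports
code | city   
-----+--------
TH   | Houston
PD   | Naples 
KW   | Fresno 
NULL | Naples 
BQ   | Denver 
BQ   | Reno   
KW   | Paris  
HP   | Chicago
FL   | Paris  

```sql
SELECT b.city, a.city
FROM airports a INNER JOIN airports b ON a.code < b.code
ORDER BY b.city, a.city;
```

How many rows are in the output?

INNER JOIN keeps only pairs where the ON condition holds.
Matching on a.code < b.code. A NULL in a compared column never satisfies the condition.
- a row (code=TH): no match → dropped.
- a row (code=PD): matches 1 b row(s) → 1 output row(s).
- a row (code=KW): matches 2 b row(s) → 2 output row(s).
- a row (code=NULL): no match → dropped.
- a row (code=BQ): matches 6 b row(s) → 6 output row(s).
- a row (code=BQ): matches 6 b row(s) → 6 output row(s).
- a row (code=KW): matches 2 b row(s) → 2 output row(s).
- a row (code=HP): matches 4 b row(s) → 4 output row(s).
- a row (code=FL): matches 5 b row(s) → 5 output row(s).
Total: 26 rows.

26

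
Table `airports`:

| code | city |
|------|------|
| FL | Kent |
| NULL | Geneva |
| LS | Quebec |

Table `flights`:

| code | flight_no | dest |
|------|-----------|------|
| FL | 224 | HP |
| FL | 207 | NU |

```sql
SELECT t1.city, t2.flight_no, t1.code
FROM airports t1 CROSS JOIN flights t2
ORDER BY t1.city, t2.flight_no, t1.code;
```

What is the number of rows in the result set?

6

CROSS JOIN pairs every row of `airports` with every row of `flights`: 3 × 2 = 6 rows.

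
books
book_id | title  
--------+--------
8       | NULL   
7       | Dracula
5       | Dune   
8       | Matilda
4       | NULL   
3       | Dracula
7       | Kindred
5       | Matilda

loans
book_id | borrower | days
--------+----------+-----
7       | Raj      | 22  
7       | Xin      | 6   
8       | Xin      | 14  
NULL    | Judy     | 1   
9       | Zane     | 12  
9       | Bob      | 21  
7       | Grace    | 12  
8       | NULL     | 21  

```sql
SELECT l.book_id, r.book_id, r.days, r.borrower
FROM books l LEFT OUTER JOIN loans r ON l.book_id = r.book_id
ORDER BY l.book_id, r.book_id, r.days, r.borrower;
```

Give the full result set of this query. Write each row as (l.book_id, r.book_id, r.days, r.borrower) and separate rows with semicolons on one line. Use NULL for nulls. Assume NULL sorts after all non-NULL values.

(3, NULL, NULL, NULL); (4, NULL, NULL, NULL); (5, NULL, NULL, NULL); (5, NULL, NULL, NULL); (7, 7, 6, Xin); (7, 7, 6, Xin); (7, 7, 12, Grace); (7, 7, 12, Grace); (7, 7, 22, Raj); (7, 7, 22, Raj); (8, 8, 14, Xin); (8, 8, 14, Xin); (8, 8, 21, NULL); (8, 8, 21, NULL)

LEFT JOIN keeps every row from `books`; unmatched rows get NULL for `loans`'s columns.
Matching on l.book_id = r.book_id. A NULL in a compared column never satisfies the condition.
Matched pairs: 10; unmatched l rows kept: 4.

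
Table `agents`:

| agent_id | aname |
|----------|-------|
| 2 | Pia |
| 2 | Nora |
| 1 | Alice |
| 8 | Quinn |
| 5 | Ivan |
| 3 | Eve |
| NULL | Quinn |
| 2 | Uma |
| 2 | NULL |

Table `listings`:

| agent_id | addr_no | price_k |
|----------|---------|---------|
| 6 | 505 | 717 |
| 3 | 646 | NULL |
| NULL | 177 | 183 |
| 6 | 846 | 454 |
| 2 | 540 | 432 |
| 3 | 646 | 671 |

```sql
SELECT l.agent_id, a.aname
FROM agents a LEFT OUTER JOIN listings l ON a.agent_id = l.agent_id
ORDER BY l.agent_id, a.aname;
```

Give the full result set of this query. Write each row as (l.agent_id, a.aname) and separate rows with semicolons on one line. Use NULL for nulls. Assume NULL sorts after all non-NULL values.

(2, Nora); (2, Pia); (2, Uma); (2, NULL); (3, Eve); (3, Eve); (NULL, Alice); (NULL, Ivan); (NULL, Quinn); (NULL, Quinn)

LEFT JOIN keeps every row from `agents`; unmatched rows get NULL for `listings`'s columns.
Matching on a.agent_id = l.agent_id. A NULL in a compared column never satisfies the condition.
- agent_id=2: 1 matching l row(s), so 1 row(s) emitted.
- agent_id=2: 1 matching l row(s), so 1 row(s) emitted.
- agent_id=1: no l row matches, row kept with l columns NULL.
- agent_id=8: no l row matches, row kept with l columns NULL.
- agent_id=5: no l row matches, row kept with l columns NULL.
- agent_id=3: 2 matching l row(s), so 2 row(s) emitted.
- agent_id=NULL: no l row matches, row kept with l columns NULL.
- agent_id=2: 1 matching l row(s), so 1 row(s) emitted.
- agent_id=2: 1 matching l row(s), so 1 row(s) emitted.
After projecting and ordering:
l.agent_id | a.aname
2 | Nora
2 | Pia
2 | Uma
2 | NULL
3 | Eve
3 | Eve
NULL | Alice
NULL | Ivan
NULL | Quinn
NULL | Quinn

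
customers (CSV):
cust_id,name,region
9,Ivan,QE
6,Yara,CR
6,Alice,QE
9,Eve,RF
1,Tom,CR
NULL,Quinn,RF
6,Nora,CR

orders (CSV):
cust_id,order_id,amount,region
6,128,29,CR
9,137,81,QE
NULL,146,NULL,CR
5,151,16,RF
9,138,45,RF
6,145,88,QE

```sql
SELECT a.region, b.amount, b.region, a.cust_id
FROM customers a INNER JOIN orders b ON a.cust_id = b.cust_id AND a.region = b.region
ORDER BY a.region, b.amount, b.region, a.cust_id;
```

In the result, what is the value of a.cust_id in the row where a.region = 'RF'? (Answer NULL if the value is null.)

INNER JOIN keeps only pairs where the ON condition holds.
Matching on a.cust_id = b.cust_id AND a.region = b.region. A NULL in a compared column never satisfies the condition.
- a (cust_id=9, region=QE) pairs with 1 row(s) of b.
- a (cust_id=6, region=CR) pairs with 1 row(s) of b.
- a (cust_id=6, region=QE) pairs with 1 row(s) of b.
- a (cust_id=9, region=RF) pairs with 1 row(s) of b.
- a (cust_id=1, region=CR) has no partner → excluded.
- a (cust_id=NULL, region=RF) has no partner → excluded.
- a (cust_id=6, region=CR) pairs with 1 row(s) of b.

9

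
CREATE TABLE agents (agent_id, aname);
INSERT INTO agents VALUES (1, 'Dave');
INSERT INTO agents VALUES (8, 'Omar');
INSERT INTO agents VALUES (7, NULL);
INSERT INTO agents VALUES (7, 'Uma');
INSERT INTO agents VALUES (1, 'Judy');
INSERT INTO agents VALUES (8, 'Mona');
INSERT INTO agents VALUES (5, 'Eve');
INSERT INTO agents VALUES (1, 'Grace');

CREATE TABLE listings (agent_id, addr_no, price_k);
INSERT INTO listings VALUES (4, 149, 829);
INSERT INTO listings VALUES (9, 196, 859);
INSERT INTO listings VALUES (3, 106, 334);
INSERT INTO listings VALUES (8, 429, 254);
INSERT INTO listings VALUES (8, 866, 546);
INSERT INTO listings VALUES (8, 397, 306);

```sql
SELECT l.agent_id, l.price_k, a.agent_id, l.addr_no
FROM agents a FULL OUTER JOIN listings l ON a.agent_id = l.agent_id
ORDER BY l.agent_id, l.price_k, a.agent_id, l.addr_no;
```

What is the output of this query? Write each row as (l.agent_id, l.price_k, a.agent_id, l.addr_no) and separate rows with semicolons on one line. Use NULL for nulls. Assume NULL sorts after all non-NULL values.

(3, 334, NULL, 106); (4, 829, NULL, 149); (8, 254, 8, 429); (8, 254, 8, 429); (8, 306, 8, 397); (8, 306, 8, 397); (8, 546, 8, 866); (8, 546, 8, 866); (9, 859, NULL, 196); (NULL, NULL, 1, NULL); (NULL, NULL, 1, NULL); (NULL, NULL, 1, NULL); (NULL, NULL, 5, NULL); (NULL, NULL, 7, NULL); (NULL, NULL, 7, NULL)

FULL OUTER JOIN keeps every row from both sides; unmatched rows get NULL for the other side's columns.
Matching on a.agent_id = l.agent_id.
- a[0] agent_id=1 → no match; kept with NULLs on the l side.
- a[1] agent_id=8 → 3 match(es) in l → 3 row(s).
- a[2] agent_id=7 → no match; kept with NULLs on the l side.
- a[3] agent_id=7 → no match; kept with NULLs on the l side.
- a[4] agent_id=1 → no match; kept with NULLs on the l side.
- a[5] agent_id=8 → 3 match(es) in l → 3 row(s).
- a[6] agent_id=5 → no match; kept with NULLs on the l side.
- a[7] agent_id=1 → no match; kept with NULLs on the l side.
- plus 3 unmatched l row(s), each kept with NULL a columns.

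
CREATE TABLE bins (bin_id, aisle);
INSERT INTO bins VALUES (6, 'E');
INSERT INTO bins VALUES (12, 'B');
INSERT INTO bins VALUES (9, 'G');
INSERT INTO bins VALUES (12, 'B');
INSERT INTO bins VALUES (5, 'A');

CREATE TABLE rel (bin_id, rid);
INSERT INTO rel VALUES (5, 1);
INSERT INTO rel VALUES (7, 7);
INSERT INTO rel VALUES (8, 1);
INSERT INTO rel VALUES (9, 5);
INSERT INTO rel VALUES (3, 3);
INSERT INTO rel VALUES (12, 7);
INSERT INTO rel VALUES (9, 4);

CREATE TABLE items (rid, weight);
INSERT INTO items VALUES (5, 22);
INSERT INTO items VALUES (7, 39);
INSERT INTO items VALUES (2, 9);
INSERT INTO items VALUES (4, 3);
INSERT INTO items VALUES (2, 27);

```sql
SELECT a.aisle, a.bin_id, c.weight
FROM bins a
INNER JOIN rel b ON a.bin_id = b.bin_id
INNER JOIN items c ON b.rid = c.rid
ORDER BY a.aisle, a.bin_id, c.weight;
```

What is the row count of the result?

4

Evaluate left to right. First `bins a INNER JOIN rel b` on bin_id: 5 row(s).
Then INNER JOIN `items c` on rid: keep only rows whose b.rid appears in c.
Result: 4 row(s).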